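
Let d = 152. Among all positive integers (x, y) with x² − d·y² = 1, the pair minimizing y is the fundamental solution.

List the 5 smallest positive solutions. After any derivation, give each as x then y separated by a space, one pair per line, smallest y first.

[12; 3,24] for √152; ℓ=2 ⇒ convergent index 1
step 0: (12, 1)  from 12·(1,0) + (0,1)
step 1: (37, 3)  from 3·(12,1) + (1,0)
fundamental: x₁=37, y₁=3  (since 1369 − 152·9 = 1)
(37+3√152)^2 = 2737 + 222√152
(37+3√152)^3 = 202501 + 16425√152
(37+3√152)^4 = 14982337 + 1215228√152
(37+3√152)^5 = 1108490437 + 89910447√152

37 3
2737 222
202501 16425
14982337 1215228
1108490437 89910447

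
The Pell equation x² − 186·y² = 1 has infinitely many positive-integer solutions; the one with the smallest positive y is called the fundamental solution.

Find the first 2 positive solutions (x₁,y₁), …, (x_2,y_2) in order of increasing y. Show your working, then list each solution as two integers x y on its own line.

[13; 1,1,1,3,4,3,1,1,1,26] for √186; ℓ=10 ⇒ convergent index 9
i=0: a=13 ⇒ p=13, q=1
…
i=2: a=1 ⇒ p=27, q=2
i=3: a=1 ⇒ p=41, q=3
i=4: a=3 ⇒ p=150, q=11
…
i=6: a=3 ⇒ p=2073, q=152
i=7: a=1 ⇒ p=2714, q=199
i=8: a=1 ⇒ p=4787, q=351
i=9: a=1 ⇒ p=7501, q=550
→ (7501, 550).  Check: 7501²=56265001, 186·550²=56265000, difference 1.
(x_2, y_2) = (7501·7501 + 186·550·550, 7501·550 + 550·7501) = (112530001, 8251100)

7501 550
112530001 8251100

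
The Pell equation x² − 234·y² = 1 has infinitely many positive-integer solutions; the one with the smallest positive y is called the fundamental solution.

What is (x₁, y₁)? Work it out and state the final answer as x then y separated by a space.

5201 340

√234 → a₀=15, period (3,2,1,2,1,2,3,30); ℓ=8 even so k=7
a_0=15:  p_0=15·1+0=15,  q_0=15·0+1=1
a_1=3:  p_1=3·15+1=46,  q_1=3·1+0=3
a_2=2:  p_2=2·46+15=107,  q_2=2·3+1=7
a_3=1:  p_3=1·107+46=153,  q_3=1·7+3=10
…
a_5=1:  p_5=1·413+153=566,  q_5=1·27+10=37
a_6=2:  p_6=2·566+413=1545,  q_6=2·37+27=101
a_7=3:  p_7=3·1545+566=5201,  q_7=3·101+37=340
→ (5201, 340).  Check: 5201²=27050401, 234·340²=27050400, difference 1.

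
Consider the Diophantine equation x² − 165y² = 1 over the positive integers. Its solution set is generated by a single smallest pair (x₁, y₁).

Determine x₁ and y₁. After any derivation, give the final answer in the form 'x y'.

d=165: √d = [12; 1,5,2,5,1,24] (ℓ=6, even), read p_5/q_5
k=0  a_k=12  p_k/q_k = 12/1
…
k=4  a_k=5  p_k/q_k = 912/71
k=5  a_k=1  p_k/q_k = 1079/84
fundamental: x₁=1079, y₁=84  (since 1164241 − 165·7056 = 1)

1079 84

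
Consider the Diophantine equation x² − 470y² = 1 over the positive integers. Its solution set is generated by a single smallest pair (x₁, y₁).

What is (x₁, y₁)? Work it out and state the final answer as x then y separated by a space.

[21; 1,2,8,2,1,42] for √470; ℓ=6 ⇒ convergent index 5
step 0: (21, 1)  from 21·(1,0) + (0,1)
…
step 3: (542, 25)  from 8·(65,3) + (22,1)
step 4: (1149, 53)  from 2·(542,25) + (65,3)
step 5: (1691, 78)  from 1·(1149,53) + (542,25)
fundamental: x₁=1691, y₁=78  (since 2859481 − 470·6084 = 1)

1691 78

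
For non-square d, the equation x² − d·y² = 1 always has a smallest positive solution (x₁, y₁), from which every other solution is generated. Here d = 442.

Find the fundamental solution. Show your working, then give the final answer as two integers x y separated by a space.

√442 → a₀=21, period (42); ℓ=1 odd so k=1
k=0  a_k=21  p_k/q_k = 21/1
k=1  a_k=42  p_k/q_k = 883/42
(x₁, y₁) = (883, 42);  883² − 442·42² = 1 ✓

883 42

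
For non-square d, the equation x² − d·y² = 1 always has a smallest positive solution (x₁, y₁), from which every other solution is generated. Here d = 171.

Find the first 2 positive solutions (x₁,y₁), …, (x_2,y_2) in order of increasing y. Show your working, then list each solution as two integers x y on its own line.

170 13
57799 4420

d=171: √d = [13; 13,26] (ℓ=2, even), read p_1/q_1
step 0: (13, 1)  from 13·(1,0) + (0,1)
step 1: (170, 13)  from 13·(13,1) + (1,0)
(x₁, y₁) = (170, 13);  170² − 171·13² = 1 ✓
k=2:  x_2 = 170·170+171·13·13 = 57799,  y_2 = 170·13+13·170 = 4420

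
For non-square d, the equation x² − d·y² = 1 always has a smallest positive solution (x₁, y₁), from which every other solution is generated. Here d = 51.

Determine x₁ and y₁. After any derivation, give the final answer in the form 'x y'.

50 7

√51 = [7; 7,14, …], period ℓ=2 (even) → k=1
k=0  a_k=7  p_k/q_k = 7/1
k=1  a_k=7  p_k/q_k = 50/7
(x₁, y₁) = (50, 7);  50² − 51·7² = 1 ✓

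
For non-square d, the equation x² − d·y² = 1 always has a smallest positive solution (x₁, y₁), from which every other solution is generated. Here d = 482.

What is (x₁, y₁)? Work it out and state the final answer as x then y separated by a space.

√482 = [21; 1,20,1,42, …], period ℓ=4 (even) → k=3
i=0: a=21 ⇒ p=21, q=1
i=1: a=1 ⇒ p=22, q=1
i=2: a=20 ⇒ p=461, q=21
i=3: a=1 ⇒ p=483, q=22
→ (483, 22).  Check: 483²=233289, 482·22²=233288, difference 1.

483 22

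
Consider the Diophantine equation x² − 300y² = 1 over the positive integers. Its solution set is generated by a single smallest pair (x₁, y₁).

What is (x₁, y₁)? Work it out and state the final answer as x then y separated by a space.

√300 → a₀=17, period (3,8,3,34); ℓ=4 even so k=3
step 0: (17, 1)  from 17·(1,0) + (0,1)
…
step 2: (433, 25)  from 8·(52,3) + (17,1)
step 3: (1351, 78)  from 3·(433,25) + (52,3)
(x₁, y₁) = (1351, 78);  1351² − 300·78² = 1 ✓

1351 78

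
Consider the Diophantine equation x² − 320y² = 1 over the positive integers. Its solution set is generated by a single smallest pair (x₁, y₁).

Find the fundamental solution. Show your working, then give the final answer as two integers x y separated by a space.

√320 = [17; 1,7,1,34, …], period ℓ=4 (even) → k=3
a_0=17:  p_0=17·1+0=17,  q_0=17·0+1=1
a_1=1:  p_1=1·17+1=18,  q_1=1·1+0=1
a_2=7:  p_2=7·18+17=143,  q_2=7·1+1=8
a_3=1:  p_3=1·143+18=161,  q_3=1·8+1=9
→ (161, 9).  Check: 161²=25921, 320·9²=25920, difference 1.

161 9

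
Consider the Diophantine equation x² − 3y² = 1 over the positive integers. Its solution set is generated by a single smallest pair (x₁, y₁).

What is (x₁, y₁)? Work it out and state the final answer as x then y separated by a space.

2 1

√3 → a₀=1, period (1,2); ℓ=2 even so k=1
step 0: (1, 1)  from 1·(1,0) + (0,1)
step 1: (2, 1)  from 1·(1,1) + (1,0)
fundamental: x₁=2, y₁=1  (since 4 − 3·1 = 1)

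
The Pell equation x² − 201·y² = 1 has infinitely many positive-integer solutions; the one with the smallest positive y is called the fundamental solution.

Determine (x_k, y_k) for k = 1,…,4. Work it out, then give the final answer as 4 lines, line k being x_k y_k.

515095 36332
530645718049 37428863080
546665912276384215 38558840456348868
563169756167477608732801 39722931849688611461840

[14; 5,1,1,1,2,…,1,5,28] for √201; ℓ=14 ⇒ convergent index 13
i=0: a=14 ⇒ p=14, q=1
i=1: a=5 ⇒ p=71, q=5
…
i=4: a=1 ⇒ p=241, q=17
…
i=6: a=1 ⇒ p=879, q=62
…
i=11: a=1 ⇒ p=58085, q=4097
i=12: a=1 ⇒ p=91402, q=6447
i=13: a=5 ⇒ p=515095, q=36332
(x₁, y₁) = (515095, 36332);  515095² − 201·36332² = 1 ✓
k=2:  x_2 = 515095·515095+201·36332·36332 = 530645718049,  y_2 = 515095·36332+36332·515095 = 37428863080
k=3:  x_3 = 515095·530645718049+201·36332·37428863080 = 546665912276384215,  y_3 = 515095·37428863080+36332·530645718049 = 38558840456348868
k=4:  x_4 = 515095·546665912276384215+201·36332·38558840456348868 = 563169756167477608732801,  y_4 = 515095·38558840456348868+36332·546665912276384215 = 39722931849688611461840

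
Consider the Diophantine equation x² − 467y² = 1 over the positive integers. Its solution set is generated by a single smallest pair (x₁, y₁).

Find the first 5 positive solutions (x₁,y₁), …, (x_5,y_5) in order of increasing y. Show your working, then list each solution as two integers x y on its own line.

d=467: √d = [21; 1,1,1,1,3,…,1,1,42] (ℓ=14, even), read p_13/q_13
i=0: a=21 ⇒ p=21, q=1
i=1: a=1 ⇒ p=22, q=1
i=2: a=1 ⇒ p=43, q=2
i=3: a=1 ⇒ p=65, q=3
i=4: a=1 ⇒ p=108, q=5
i=5: a=3 ⇒ p=389, q=18
i=6: a=3 ⇒ p=1275, q=59
i=7: a=21 ⇒ p=27164, q=1257
…
i=9: a=3 ⇒ p=275465, q=12747
i=10: a=1 ⇒ p=358232, q=16577
i=11: a=1 ⇒ p=633697, q=29324
i=12: a=1 ⇒ p=991929, q=45901
i=13: a=1 ⇒ p=1625626, q=75225
→ (1625626, 75225).  Check: 1625626²=2642659891876, 467·75225²=2642659891875, difference 1.
(x_2, y_2) = (1625626·1625626 + 467·75225·75225, 1625626·75225 + 75225·1625626) = (5285319783751, 244575431700)
(x_3, y_3) = (1625626·5285319783751 + 467·75225·244575431700, 1625626·244575431700 + 75225·5285319783751) = (17183906517558380626, 795176361465413175)
(x_4, y_4) = (1625626·17183906517558380626 + 467·75225·795176361465413175, 1625626·795176361465413175 + 75225·17183906517558380626) = (55869210433019434807260001, 2585318735566902940613400)
(x_5, y_5) = (1625626·55869210433019434807260001 + 467·75225·2585318735566902940613400, 1625626·2585318735566902940613400 + 75225·55869210433019434807260001) = (181644882158758119549456134390626, 8405522709648569143113732563625)

1625626 75225
5285319783751 244575431700
17183906517558380626 795176361465413175
55869210433019434807260001 2585318735566902940613400
181644882158758119549456134390626 8405522709648569143113732563625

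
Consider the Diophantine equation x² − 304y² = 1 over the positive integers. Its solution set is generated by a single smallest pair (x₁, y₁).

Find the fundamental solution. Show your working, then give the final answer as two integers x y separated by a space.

√304 = [17; 2,3,2,1,1,1,1,1,2,3,2,34, …], period ℓ=12 (even) → k=11
a_0=17:  p_0=17·1+0=17,  q_0=17·0+1=1
a_1=2:  p_1=2·17+1=35,  q_1=2·1+0=2
…
a_3=2:  p_3=2·122+35=279,  q_3=2·7+2=16
a_4=1:  p_4=1·279+122=401,  q_4=1·16+7=23
a_5=1:  p_5=1·401+279=680,  q_5=1·23+16=39
a_6=1:  p_6=1·680+401=1081,  q_6=1·39+23=62
…
a_9=2:  p_9=2·2842+1761=7445,  q_9=2·163+101=427
a_10=3:  p_10=3·7445+2842=25177,  q_10=3·427+163=1444
a_11=2:  p_11=2·25177+7445=57799,  q_11=2·1444+427=3315
fundamental: x₁=57799, y₁=3315  (since 3340724401 − 304·10989225 = 1)

57799 3315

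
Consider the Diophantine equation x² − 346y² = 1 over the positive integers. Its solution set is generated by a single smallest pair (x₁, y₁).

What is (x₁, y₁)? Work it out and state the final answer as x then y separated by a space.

d=346: √d = [18; 1,1,1,1,36] (ℓ=5, odd), read p_9/q_9
k=0  a_k=18  p_k/q_k = 18/1
k=1  a_k=1  p_k/q_k = 19/1
…
k=3  a_k=1  p_k/q_k = 56/3
…
k=5  a_k=36  p_k/q_k = 3404/183
…
k=7  a_k=1  p_k/q_k = 6901/371
k=8  a_k=1  p_k/q_k = 10398/559
k=9  a_k=1  p_k/q_k = 17299/930
(x₁, y₁) = (17299, 930);  17299² − 346·930² = 1 ✓

17299 930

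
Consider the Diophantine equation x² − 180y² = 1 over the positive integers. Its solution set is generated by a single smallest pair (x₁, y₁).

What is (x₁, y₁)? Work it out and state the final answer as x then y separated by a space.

161 12

[13; 2,2,2,26] for √180; ℓ=4 ⇒ convergent index 3
a_0=13:  p_0=13·1+0=13,  q_0=13·0+1=1
…
a_2=2:  p_2=2·27+13=67,  q_2=2·2+1=5
a_3=2:  p_3=2·67+27=161,  q_3=2·5+2=12
→ (161, 12).  Check: 161²=25921, 180·12²=25920, difference 1.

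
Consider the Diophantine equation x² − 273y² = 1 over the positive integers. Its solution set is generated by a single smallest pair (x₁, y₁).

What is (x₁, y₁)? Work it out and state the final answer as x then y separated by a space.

727 44

d=273: √d = [16; 1,1,10,1,1,32] (ℓ=6, even), read p_5/q_5
k=0  a_k=16  p_k/q_k = 16/1
k=1  a_k=1  p_k/q_k = 17/1
k=2  a_k=1  p_k/q_k = 33/2
k=3  a_k=10  p_k/q_k = 347/21
k=4  a_k=1  p_k/q_k = 380/23
k=5  a_k=1  p_k/q_k = 727/44
(x₁, y₁) = (727, 44);  727² − 273·44² = 1 ✓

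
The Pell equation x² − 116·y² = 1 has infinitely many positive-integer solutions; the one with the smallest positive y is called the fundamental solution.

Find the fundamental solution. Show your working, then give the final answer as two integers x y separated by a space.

9801 910

√116 = [10; 1,3,2,1,4,1,2,3,1,20, …], period ℓ=10 (even) → k=9
i=0: a=10 ⇒ p=10, q=1
…
i=3: a=2 ⇒ p=97, q=9
i=4: a=1 ⇒ p=140, q=13
…
i=6: a=1 ⇒ p=797, q=74
i=7: a=2 ⇒ p=2251, q=209
i=8: a=3 ⇒ p=7550, q=701
i=9: a=1 ⇒ p=9801, q=910
→ (9801, 910).  Check: 9801²=96059601, 116·910²=96059600, difference 1.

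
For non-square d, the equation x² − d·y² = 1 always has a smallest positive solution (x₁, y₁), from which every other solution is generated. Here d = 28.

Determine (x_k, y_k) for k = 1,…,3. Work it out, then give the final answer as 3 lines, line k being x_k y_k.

127 24
32257 6096
8193151 1548360

[5; 3,2,3,10] for √28; ℓ=4 ⇒ convergent index 3
i=0: a=5 ⇒ p=5, q=1
…
i=2: a=2 ⇒ p=37, q=7
i=3: a=3 ⇒ p=127, q=24
→ (127, 24).  Check: 127²=16129, 28·24²=16128, difference 1.
n=2: (127,24)∘(127,24) = (127·127+28·24·24, 127·24+24·127) = (32257,6096)
n=3: (32257,6096)∘(127,24) = (127·32257+28·24·6096, 127·6096+24·32257) = (8193151,1548360)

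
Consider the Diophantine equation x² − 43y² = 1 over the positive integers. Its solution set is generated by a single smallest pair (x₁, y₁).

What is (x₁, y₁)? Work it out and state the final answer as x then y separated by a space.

[6; 1,1,3,1,5,1,3,1,1,12] for √43; ℓ=10 ⇒ convergent index 9
a_0=6:  p_0=6·1+0=6,  q_0=6·0+1=1
…
a_2=1:  p_2=1·7+6=13,  q_2=1·1+1=2
…
a_4=1:  p_4=1·46+13=59,  q_4=1·7+2=9
a_5=5:  p_5=5·59+46=341,  q_5=5·9+7=52
a_6=1:  p_6=1·341+59=400,  q_6=1·52+9=61
a_7=3:  p_7=3·400+341=1541,  q_7=3·61+52=235
a_8=1:  p_8=1·1541+400=1941,  q_8=1·235+61=296
a_9=1:  p_9=1·1941+1541=3482,  q_9=1·296+235=531
fundamental: x₁=3482, y₁=531  (since 12124324 − 43·281961 = 1)

3482 531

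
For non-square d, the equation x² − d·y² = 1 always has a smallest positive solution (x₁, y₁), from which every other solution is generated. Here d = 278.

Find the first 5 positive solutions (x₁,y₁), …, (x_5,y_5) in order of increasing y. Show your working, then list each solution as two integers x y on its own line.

√278 → a₀=16, period (1,2,16,2,1,32); ℓ=6 even so k=5
step 0: (16, 1)  from 16·(1,0) + (0,1)
step 1: (17, 1)  from 1·(16,1) + (1,0)
step 2: (50, 3)  from 2·(17,1) + (16,1)
step 3: (817, 49)  from 16·(50,3) + (17,1)
step 4: (1684, 101)  from 2·(817,49) + (50,3)
step 5: (2501, 150)  from 1·(1684,101) + (817,49)
fundamental: x₁=2501, y₁=150  (since 6255001 − 278·22500 = 1)
k=2:  x_2 = 2501·2501+278·150·150 = 12510001,  y_2 = 2501·150+150·2501 = 750300
k=3:  x_3 = 2501·12510001+278·150·750300 = 62575022501,  y_3 = 2501·750300+150·12510001 = 3753000450
k=4:  x_4 = 2501·62575022501+278·150·3753000450 = 313000250040001,  y_4 = 2501·3753000450+150·62575022501 = 18772507500600
k=5:  x_5 = 2501·313000250040001+278·150·18772507500600 = 1565627188125062501,  y_5 = 2501·18772507500600+150·313000250040001 = 93900078765000750

2501 150
12510001 750300
62575022501 3753000450
313000250040001 18772507500600
1565627188125062501 93900078765000750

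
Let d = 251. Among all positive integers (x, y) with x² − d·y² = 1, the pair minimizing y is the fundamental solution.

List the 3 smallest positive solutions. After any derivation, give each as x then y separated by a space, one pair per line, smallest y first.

√251 = [15; 1,5,2,1,2,…,5,1,30, …], period ℓ=14 (even) → k=13
a_0=15:  p_0=15·1+0=15,  q_0=15·0+1=1
a_1=1:  p_1=1·15+1=16,  q_1=1·1+0=1
…
a_4=1:  p_4=1·206+95=301,  q_4=1·13+6=19
…
a_6=2:  p_6=2·808+301=1917,  q_6=2·51+19=121
…
a_8=2:  p_8=2·29563+1917=61043,  q_8=2·1866+121=3853
a_9=2:  p_9=2·61043+29563=151649,  q_9=2·3853+1866=9572
…
a_12=5:  p_12=5·577033+212692=3097857,  q_12=5·36422+13425=195535
a_13=1:  p_13=1·3097857+577033=3674890,  q_13=1·195535+36422=231957
fundamental: x₁=3674890, y₁=231957  (since 13504816512100 − 251·53804049849 = 1)
(3674890+231957√251)^2 = 27009633024199 + 1704832919460√251
(3674890+231957√251)^3 = 198514860608593651330 + 12530146894788486843√251

3674890 231957
27009633024199 1704832919460
198514860608593651330 12530146894788486843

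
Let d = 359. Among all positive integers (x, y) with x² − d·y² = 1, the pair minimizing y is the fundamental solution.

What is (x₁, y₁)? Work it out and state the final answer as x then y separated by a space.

360 19

d=359: √d = [18; 1,17,1,36] (ℓ=4, even), read p_3/q_3
k=0  a_k=18  p_k/q_k = 18/1
…
k=2  a_k=17  p_k/q_k = 341/18
k=3  a_k=1  p_k/q_k = 360/19
fundamental: x₁=360, y₁=19  (since 129600 − 359·361 = 1)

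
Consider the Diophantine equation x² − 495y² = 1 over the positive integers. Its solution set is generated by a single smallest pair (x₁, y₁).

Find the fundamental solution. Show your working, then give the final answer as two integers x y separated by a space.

√495 → a₀=22, period (4,44); ℓ=2 even so k=1
step 0: (22, 1)  from 22·(1,0) + (0,1)
step 1: (89, 4)  from 4·(22,1) + (1,0)
(x₁, y₁) = (89, 4);  89² − 495·4² = 1 ✓

89 4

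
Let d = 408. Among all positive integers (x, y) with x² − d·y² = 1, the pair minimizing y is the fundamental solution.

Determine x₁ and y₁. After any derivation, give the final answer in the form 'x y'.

√408 → a₀=20, period (5,40); ℓ=2 even so k=1
step 0: (20, 1)  from 20·(1,0) + (0,1)
step 1: (101, 5)  from 5·(20,1) + (1,0)
→ (101, 5).  Check: 101²=10201, 408·5²=10200, difference 1.

101 5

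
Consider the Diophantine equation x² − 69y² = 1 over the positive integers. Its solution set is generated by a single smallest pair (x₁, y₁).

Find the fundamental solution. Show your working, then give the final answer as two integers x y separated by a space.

√69 → a₀=8, period (3,3,1,4,1,3,3,16); ℓ=8 even so k=7
k=0  a_k=8  p_k/q_k = 8/1
k=1  a_k=3  p_k/q_k = 25/3
k=2  a_k=3  p_k/q_k = 83/10
…
k=4  a_k=4  p_k/q_k = 515/62
k=5  a_k=1  p_k/q_k = 623/75
k=6  a_k=3  p_k/q_k = 2384/287
k=7  a_k=3  p_k/q_k = 7775/936
(x₁, y₁) = (7775, 936);  7775² − 69·936² = 1 ✓

7775 936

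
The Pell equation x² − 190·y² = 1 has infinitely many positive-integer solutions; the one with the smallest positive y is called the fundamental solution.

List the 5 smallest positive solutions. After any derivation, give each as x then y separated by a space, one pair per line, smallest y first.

52021 3774
5412368881 392654508
563113683064981 40852560317562
58587473808034384321 4250382080167131096
6095557949372399730460501 442218252343896093172470

[13; 1,3,1,1,1,…,3,1,26] for √190; ℓ=14 ⇒ convergent index 13
k=0  a_k=13  p_k/q_k = 13/1
…
k=2  a_k=3  p_k/q_k = 55/4
k=3  a_k=1  p_k/q_k = 69/5
k=4  a_k=1  p_k/q_k = 124/9
…
k=9  a_k=1  p_k/q_k = 4149/301
…
k=11  a_k=1  p_k/q_k = 11234/815
k=12  a_k=3  p_k/q_k = 40787/2959
k=13  a_k=1  p_k/q_k = 52021/3774
(x₁, y₁) = (52021, 3774);  52021² − 190·3774² = 1 ✓
k=2:  x_2 = 52021·52021+190·3774·3774 = 5412368881,  y_2 = 52021·3774+3774·52021 = 392654508
k=3:  x_3 = 52021·5412368881+190·3774·392654508 = 563113683064981,  y_3 = 52021·392654508+3774·5412368881 = 40852560317562
k=4:  x_4 = 52021·563113683064981+190·3774·40852560317562 = 58587473808034384321,  y_4 = 52021·40852560317562+3774·563113683064981 = 4250382080167131096
k=5:  x_5 = 52021·58587473808034384321+190·3774·4250382080167131096 = 6095557949372399730460501,  y_5 = 52021·4250382080167131096+3774·58587473808034384321 = 442218252343896093172470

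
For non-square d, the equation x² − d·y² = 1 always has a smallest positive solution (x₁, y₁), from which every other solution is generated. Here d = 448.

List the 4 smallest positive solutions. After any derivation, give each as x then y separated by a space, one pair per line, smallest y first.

127 6
32257 1524
8193151 387090
2081028097 98319336

√448 = [21; 6,42, …], period ℓ=2 (even) → k=1
a_0=21:  p_0=21·1+0=21,  q_0=21·0+1=1
a_1=6:  p_1=6·21+1=127,  q_1=6·1+0=6
(x₁, y₁) = (127, 6);  127² − 448·6² = 1 ✓
k=2:  x_2 = 127·127+448·6·6 = 32257,  y_2 = 127·6+6·127 = 1524
k=3:  x_3 = 127·32257+448·6·1524 = 8193151,  y_3 = 127·1524+6·32257 = 387090
k=4:  x_4 = 127·8193151+448·6·387090 = 2081028097,  y_4 = 127·387090+6·8193151 = 98319336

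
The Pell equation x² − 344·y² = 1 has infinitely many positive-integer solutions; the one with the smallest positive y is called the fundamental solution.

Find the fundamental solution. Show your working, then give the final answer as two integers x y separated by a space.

10405 561

√344 → a₀=18, period (1,1,4,1,3,1,4,1,1,36); ℓ=10 even so k=9
i=0: a=18 ⇒ p=18, q=1
…
i=4: a=1 ⇒ p=204, q=11
…
i=8: a=1 ⇒ p=5694, q=307
i=9: a=1 ⇒ p=10405, q=561
fundamental: x₁=10405, y₁=561  (since 108264025 − 344·314721 = 1)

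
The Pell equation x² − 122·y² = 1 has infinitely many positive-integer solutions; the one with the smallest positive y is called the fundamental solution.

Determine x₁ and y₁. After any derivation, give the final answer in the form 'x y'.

√122 → a₀=11, period (22); ℓ=1 odd so k=1
step 0: (11, 1)  from 11·(1,0) + (0,1)
step 1: (243, 22)  from 22·(11,1) + (1,0)
→ (243, 22).  Check: 243²=59049, 122·22²=59048, difference 1.

243 22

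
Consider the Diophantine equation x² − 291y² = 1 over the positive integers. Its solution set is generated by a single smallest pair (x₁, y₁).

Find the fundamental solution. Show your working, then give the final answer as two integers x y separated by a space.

290 17

√291 → a₀=17, period (17,34); ℓ=2 even so k=1
a_0=17:  p_0=17·1+0=17,  q_0=17·0+1=1
a_1=17:  p_1=17·17+1=290,  q_1=17·1+0=17
fundamental: x₁=290, y₁=17  (since 84100 − 291·289 = 1)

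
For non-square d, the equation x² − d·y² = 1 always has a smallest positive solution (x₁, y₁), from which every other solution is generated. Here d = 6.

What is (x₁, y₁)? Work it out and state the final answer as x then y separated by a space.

5 2

√6 → a₀=2, period (2,4); ℓ=2 even so k=1
i=0: a=2 ⇒ p=2, q=1
i=1: a=2 ⇒ p=5, q=2
(x₁, y₁) = (5, 2);  5² − 6·2² = 1 ✓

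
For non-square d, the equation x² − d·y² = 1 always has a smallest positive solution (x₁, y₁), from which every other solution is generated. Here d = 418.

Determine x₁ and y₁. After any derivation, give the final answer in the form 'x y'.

33857 1656

d=418: √d = [20; 2,4,20,4,2,40] (ℓ=6, even), read p_5/q_5
i=0: a=20 ⇒ p=20, q=1
i=1: a=2 ⇒ p=41, q=2
i=2: a=4 ⇒ p=184, q=9
i=3: a=20 ⇒ p=3721, q=182
i=4: a=4 ⇒ p=15068, q=737
i=5: a=2 ⇒ p=33857, q=1656
→ (33857, 1656).  Check: 33857²=1146296449, 418·1656²=1146296448, difference 1.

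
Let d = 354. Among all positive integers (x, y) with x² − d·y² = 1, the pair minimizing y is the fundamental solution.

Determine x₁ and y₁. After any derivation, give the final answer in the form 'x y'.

258065 13716

d=354: √d = [18; 1,4,2,2,18,2,2,4,1,36] (ℓ=10, even), read p_9/q_9
step 0: (18, 1)  from 18·(1,0) + (0,1)
step 1: (19, 1)  from 1·(18,1) + (1,0)
…
step 3: (207, 11)  from 2·(94,5) + (19,1)
step 4: (508, 27)  from 2·(207,11) + (94,5)
…
step 8: (210294, 11177)  from 4·(47771,2539) + (19210,1021)
step 9: (258065, 13716)  from 1·(210294,11177) + (47771,2539)
→ (258065, 13716).  Check: 258065²=66597544225, 354·13716²=66597544224, difference 1.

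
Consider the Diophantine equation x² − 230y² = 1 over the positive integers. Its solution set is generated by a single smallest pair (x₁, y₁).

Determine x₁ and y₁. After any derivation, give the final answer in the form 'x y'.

[15; 6,30] for √230; ℓ=2 ⇒ convergent index 1
step 0: (15, 1)  from 15·(1,0) + (0,1)
step 1: (91, 6)  from 6·(15,1) + (1,0)
→ (91, 6).  Check: 91²=8281, 230·6²=8280, difference 1.

91 6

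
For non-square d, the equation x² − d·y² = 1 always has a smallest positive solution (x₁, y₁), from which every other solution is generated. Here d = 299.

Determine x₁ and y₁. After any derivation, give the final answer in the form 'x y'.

√299 = [17; 3,2,3,34, …], period ℓ=4 (even) → k=3
step 0: (17, 1)  from 17·(1,0) + (0,1)
…
step 2: (121, 7)  from 2·(52,3) + (17,1)
step 3: (415, 24)  from 3·(121,7) + (52,3)
(x₁, y₁) = (415, 24);  415² − 299·24² = 1 ✓

415 24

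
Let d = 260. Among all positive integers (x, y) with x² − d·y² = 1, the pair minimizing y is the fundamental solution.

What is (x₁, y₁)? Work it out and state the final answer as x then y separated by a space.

129 8

[16; 8,32] for √260; ℓ=2 ⇒ convergent index 1
k=0  a_k=16  p_k/q_k = 16/1
k=1  a_k=8  p_k/q_k = 129/8
fundamental: x₁=129, y₁=8  (since 16641 − 260·64 = 1)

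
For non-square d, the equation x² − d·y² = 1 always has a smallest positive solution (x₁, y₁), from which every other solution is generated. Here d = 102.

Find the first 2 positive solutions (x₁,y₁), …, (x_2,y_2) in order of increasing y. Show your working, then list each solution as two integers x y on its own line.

101 10
20401 2020

√102 = [10; 10,20, …], period ℓ=2 (even) → k=1
k=0  a_k=10  p_k/q_k = 10/1
k=1  a_k=10  p_k/q_k = 101/10
fundamental: x₁=101, y₁=10  (since 10201 − 102·100 = 1)
(x_2, y_2) = (101·101 + 102·10·10, 101·10 + 10·101) = (20401, 2020)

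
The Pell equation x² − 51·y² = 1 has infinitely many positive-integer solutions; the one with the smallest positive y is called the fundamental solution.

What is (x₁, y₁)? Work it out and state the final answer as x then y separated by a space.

50 7

[7; 7,14] for √51; ℓ=2 ⇒ convergent index 1
k=0  a_k=7  p_k/q_k = 7/1
k=1  a_k=7  p_k/q_k = 50/7
fundamental: x₁=50, y₁=7  (since 2500 − 51·49 = 1)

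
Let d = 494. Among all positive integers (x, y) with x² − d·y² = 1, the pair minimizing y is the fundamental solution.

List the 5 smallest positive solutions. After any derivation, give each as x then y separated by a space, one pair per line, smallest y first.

73035 3286
10668222449 479986020
1558307253052395 70111557938114
227621940442695115201 10241195267540325960
33248736838906168224357675 1495931392659503855039086

√494 = [22; 4,2,2,1,2,1,2,2,4,44, …], period ℓ=10 (even) → k=9
step 0: (22, 1)  from 22·(1,0) + (0,1)
…
step 3: (489, 22)  from 2·(200,9) + (89,4)
step 4: (689, 31)  from 1·(489,22) + (200,9)
…
step 6: (2556, 115)  from 1·(1867,84) + (689,31)
…
step 8: (16514, 743)  from 2·(6979,314) + (2556,115)
step 9: (73035, 3286)  from 4·(16514,743) + (6979,314)
fundamental: x₁=73035, y₁=3286  (since 5334111225 − 494·10797796 = 1)
(73035+3286√494)^2 = 10668222449 + 479986020√494
(73035+3286√494)^3 = 1558307253052395 + 70111557938114√494
(73035+3286√494)^4 = 227621940442695115201 + 10241195267540325960√494
(73035+3286√494)^5 = 33248736838906168224357675 + 1495931392659503855039086√494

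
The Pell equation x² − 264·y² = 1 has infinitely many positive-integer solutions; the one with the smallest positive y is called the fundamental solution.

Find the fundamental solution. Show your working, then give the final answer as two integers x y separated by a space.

[16; 4,32] for √264; ℓ=2 ⇒ convergent index 1
a_0=16:  p_0=16·1+0=16,  q_0=16·0+1=1
a_1=4:  p_1=4·16+1=65,  q_1=4·1+0=4
fundamental: x₁=65, y₁=4  (since 4225 − 264·16 = 1)

65 4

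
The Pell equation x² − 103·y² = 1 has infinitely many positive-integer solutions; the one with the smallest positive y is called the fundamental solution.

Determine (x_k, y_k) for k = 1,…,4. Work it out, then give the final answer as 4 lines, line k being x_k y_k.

d=103: √d = [10; 6,1,2,1,1,9,1,1,2,1,6,20] (ℓ=12, even), read p_11/q_11
i=0: a=10 ⇒ p=10, q=1
…
i=5: a=1 ⇒ p=477, q=47
i=6: a=9 ⇒ p=4567, q=450
i=7: a=1 ⇒ p=5044, q=497
…
i=10: a=1 ⇒ p=33877, q=3338
i=11: a=6 ⇒ p=227528, q=22419
fundamental: x₁=227528, y₁=22419  (since 51768990784 − 103·502611561 = 1)
(x_2, y_2) = (227528·227528 + 103·22419·22419, 227528·22419 + 22419·227528) = (103537981567, 10201900464)
(x_3, y_3) = (227528·103537981567 + 103·22419·10201900464, 227528·10201900464 + 22419·103537981567) = (47115579739725224, 4642436017523565)
(x_4, y_4) = (227528·47115579739725224 + 103·22419·4642436017523565, 227528·4642436017523565 + 22419·47115579739725224) = (21440227253936863550977, 2112568364380001494176)

227528 22419
103537981567 10201900464
47115579739725224 4642436017523565
21440227253936863550977 2112568364380001494176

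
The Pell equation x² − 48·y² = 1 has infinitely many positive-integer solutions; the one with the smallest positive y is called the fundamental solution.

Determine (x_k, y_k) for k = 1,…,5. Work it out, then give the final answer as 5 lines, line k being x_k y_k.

√48 = [6; 1,12, …], period ℓ=2 (even) → k=1
i=0: a=6 ⇒ p=6, q=1
i=1: a=1 ⇒ p=7, q=1
→ (7, 1).  Check: 7²=49, 48·1²=48, difference 1.
k=2:  x_2 = 7·7+48·1·1 = 97,  y_2 = 7·1+1·7 = 14
k=3:  x_3 = 7·97+48·1·14 = 1351,  y_3 = 7·14+1·97 = 195
k=4:  x_4 = 7·1351+48·1·195 = 18817,  y_4 = 7·195+1·1351 = 2716
k=5:  x_5 = 7·18817+48·1·2716 = 262087,  y_5 = 7·2716+1·18817 = 37829

7 1
97 14
1351 195
18817 2716
262087 37829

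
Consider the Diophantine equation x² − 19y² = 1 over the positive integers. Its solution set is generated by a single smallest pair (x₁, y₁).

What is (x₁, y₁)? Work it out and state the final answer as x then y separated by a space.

√19 → a₀=4, period (2,1,3,1,2,8); ℓ=6 even so k=5
i=0: a=4 ⇒ p=4, q=1
…
i=2: a=1 ⇒ p=13, q=3
i=3: a=3 ⇒ p=48, q=11
i=4: a=1 ⇒ p=61, q=14
i=5: a=2 ⇒ p=170, q=39
→ (170, 39).  Check: 170²=28900, 19·39²=28899, difference 1.

170 39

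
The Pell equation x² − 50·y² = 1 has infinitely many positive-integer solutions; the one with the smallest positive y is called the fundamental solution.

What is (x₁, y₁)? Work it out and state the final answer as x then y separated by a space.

99 14

√50 = [7; 14, …], period ℓ=1 (odd) → k=1
k=0  a_k=7  p_k/q_k = 7/1
k=1  a_k=14  p_k/q_k = 99/14
→ (99, 14).  Check: 99²=9801, 50·14²=9800, difference 1.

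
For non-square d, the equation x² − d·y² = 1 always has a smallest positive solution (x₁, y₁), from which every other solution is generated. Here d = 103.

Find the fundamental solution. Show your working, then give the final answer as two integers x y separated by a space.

227528 22419

d=103: √d = [10; 6,1,2,1,1,9,1,1,2,1,6,20] (ℓ=12, even), read p_11/q_11
step 0: (10, 1)  from 10·(1,0) + (0,1)
…
step 2: (71, 7)  from 1·(61,6) + (10,1)
step 3: (203, 20)  from 2·(71,7) + (61,6)
step 4: (274, 27)  from 1·(203,20) + (71,7)
step 5: (477, 47)  from 1·(274,27) + (203,20)
…
step 7: (5044, 497)  from 1·(4567,450) + (477,47)
step 8: (9611, 947)  from 1·(5044,497) + (4567,450)
step 9: (24266, 2391)  from 2·(9611,947) + (5044,497)
step 10: (33877, 3338)  from 1·(24266,2391) + (9611,947)
step 11: (227528, 22419)  from 6·(33877,3338) + (24266,2391)
fundamental: x₁=227528, y₁=22419  (since 51768990784 − 103·502611561 = 1)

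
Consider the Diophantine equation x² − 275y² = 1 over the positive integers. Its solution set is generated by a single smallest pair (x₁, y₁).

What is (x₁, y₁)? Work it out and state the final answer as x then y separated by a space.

d=275: √d = [16; 1,1,2,1,1,32] (ℓ=6, even), read p_5/q_5
a_0=16:  p_0=16·1+0=16,  q_0=16·0+1=1
…
a_3=2:  p_3=2·33+17=83,  q_3=2·2+1=5
a_4=1:  p_4=1·83+33=116,  q_4=1·5+2=7
a_5=1:  p_5=1·116+83=199,  q_5=1·7+5=12
fundamental: x₁=199, y₁=12  (since 39601 − 275·144 = 1)

199 12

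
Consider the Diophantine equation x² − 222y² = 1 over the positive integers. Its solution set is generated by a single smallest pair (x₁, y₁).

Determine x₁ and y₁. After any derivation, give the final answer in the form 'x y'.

√222 = [14; 1,8,1,28, …], period ℓ=4 (even) → k=3
step 0: (14, 1)  from 14·(1,0) + (0,1)
…
step 2: (134, 9)  from 8·(15,1) + (14,1)
step 3: (149, 10)  from 1·(134,9) + (15,1)
→ (149, 10).  Check: 149²=22201, 222·10²=22200, difference 1.

149 10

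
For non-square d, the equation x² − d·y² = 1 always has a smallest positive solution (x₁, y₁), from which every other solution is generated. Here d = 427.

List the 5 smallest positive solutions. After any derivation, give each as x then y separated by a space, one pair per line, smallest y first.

62 3
7687 372
953126 46125
118179937 5719128
14653359062 709125747

√427 → a₀=20, period (1,1,1,40); ℓ=4 even so k=3
i=0: a=20 ⇒ p=20, q=1
…
i=2: a=1 ⇒ p=41, q=2
i=3: a=1 ⇒ p=62, q=3
fundamental: x₁=62, y₁=3  (since 3844 − 427·9 = 1)
n=2: (62,3)∘(62,3) = (62·62+427·3·3, 62·3+3·62) = (7687,372)
n=3: (7687,372)∘(62,3) = (62·7687+427·3·372, 62·372+3·7687) = (953126,46125)
n=4: (953126,46125)∘(62,3) = (62·953126+427·3·46125, 62·46125+3·953126) = (118179937,5719128)
n=5: (118179937,5719128)∘(62,3) = (62·118179937+427·3·5719128, 62·5719128+3·118179937) = (14653359062,709125747)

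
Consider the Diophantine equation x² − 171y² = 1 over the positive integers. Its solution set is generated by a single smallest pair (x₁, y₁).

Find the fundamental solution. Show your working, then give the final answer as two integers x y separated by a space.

[13; 13,26] for √171; ℓ=2 ⇒ convergent index 1
i=0: a=13 ⇒ p=13, q=1
i=1: a=13 ⇒ p=170, q=13
(x₁, y₁) = (170, 13);  170² − 171·13² = 1 ✓

170 13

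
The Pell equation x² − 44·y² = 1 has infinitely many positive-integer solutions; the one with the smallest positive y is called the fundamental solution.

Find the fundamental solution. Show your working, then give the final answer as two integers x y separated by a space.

199 30

√44 = [6; 1,1,1,2,1,1,1,12, …], period ℓ=8 (even) → k=7
step 0: (6, 1)  from 6·(1,0) + (0,1)
step 1: (7, 1)  from 1·(6,1) + (1,0)
step 2: (13, 2)  from 1·(7,1) + (6,1)
step 3: (20, 3)  from 1·(13,2) + (7,1)
…
step 5: (73, 11)  from 1·(53,8) + (20,3)
step 6: (126, 19)  from 1·(73,11) + (53,8)
step 7: (199, 30)  from 1·(126,19) + (73,11)
→ (199, 30).  Check: 199²=39601, 44·30²=39600, difference 1.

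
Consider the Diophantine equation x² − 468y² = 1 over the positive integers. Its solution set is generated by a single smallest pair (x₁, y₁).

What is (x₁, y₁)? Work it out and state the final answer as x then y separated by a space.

649 30

d=468: √d = [21; 1,1,1,2,1,1,1,42] (ℓ=8, even), read p_7/q_7
i=0: a=21 ⇒ p=21, q=1
i=1: a=1 ⇒ p=22, q=1
i=2: a=1 ⇒ p=43, q=2
i=3: a=1 ⇒ p=65, q=3
i=4: a=2 ⇒ p=173, q=8
…
i=6: a=1 ⇒ p=411, q=19
i=7: a=1 ⇒ p=649, q=30
fundamental: x₁=649, y₁=30  (since 421201 − 468·900 = 1)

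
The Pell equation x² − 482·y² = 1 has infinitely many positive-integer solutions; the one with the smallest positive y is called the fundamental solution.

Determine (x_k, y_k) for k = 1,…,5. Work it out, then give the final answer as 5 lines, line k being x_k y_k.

483 22
466577 21252
450712899 20529410
435388193857 19831388808
420584544552963 19157101059118

√482 → a₀=21, period (1,20,1,42); ℓ=4 even so k=3
a_0=21:  p_0=21·1+0=21,  q_0=21·0+1=1
a_1=1:  p_1=1·21+1=22,  q_1=1·1+0=1
a_2=20:  p_2=20·22+21=461,  q_2=20·1+1=21
a_3=1:  p_3=1·461+22=483,  q_3=1·21+1=22
fundamental: x₁=483, y₁=22  (since 233289 − 482·484 = 1)
n=2: (483,22)∘(483,22) = (483·483+482·22·22, 483·22+22·483) = (466577,21252)
n=3: (466577,21252)∘(483,22) = (483·466577+482·22·21252, 483·21252+22·466577) = (450712899,20529410)
n=4: (450712899,20529410)∘(483,22) = (483·450712899+482·22·20529410, 483·20529410+22·450712899) = (435388193857,19831388808)
n=5: (435388193857,19831388808)∘(483,22) = (483·435388193857+482·22·19831388808, 483·19831388808+22·435388193857) = (420584544552963,19157101059118)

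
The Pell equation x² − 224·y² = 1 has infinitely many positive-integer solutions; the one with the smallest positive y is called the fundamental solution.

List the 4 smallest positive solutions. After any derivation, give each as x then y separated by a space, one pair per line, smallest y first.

√224 → a₀=14, period (1,28); ℓ=2 even so k=1
a_0=14:  p_0=14·1+0=14,  q_0=14·0+1=1
a_1=1:  p_1=1·14+1=15,  q_1=1·1+0=1
(x₁, y₁) = (15, 1);  15² − 224·1² = 1 ✓
(x_2, y_2) = (15·15 + 224·1·1, 15·1 + 1·15) = (449, 30)
(x_3, y_3) = (15·449 + 224·1·30, 15·30 + 1·449) = (13455, 899)
(x_4, y_4) = (15·13455 + 224·1·899, 15·899 + 1·13455) = (403201, 26940)

15 1
449 30
13455 899
403201 26940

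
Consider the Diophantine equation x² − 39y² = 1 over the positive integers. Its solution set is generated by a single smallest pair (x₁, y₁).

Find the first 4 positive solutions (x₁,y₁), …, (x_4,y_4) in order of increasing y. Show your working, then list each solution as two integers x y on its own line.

√39 = [6; 4,12, …], period ℓ=2 (even) → k=1
step 0: (6, 1)  from 6·(1,0) + (0,1)
step 1: (25, 4)  from 4·(6,1) + (1,0)
fundamental: x₁=25, y₁=4  (since 625 − 39·16 = 1)
(25+4√39)^2 = 1249 + 200√39
(25+4√39)^3 = 62425 + 9996√39
(25+4√39)^4 = 3120001 + 499600√39

25 4
1249 200
62425 9996
3120001 499600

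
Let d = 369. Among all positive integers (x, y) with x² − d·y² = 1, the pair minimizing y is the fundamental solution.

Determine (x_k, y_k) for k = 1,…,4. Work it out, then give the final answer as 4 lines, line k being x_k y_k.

[19; 4,1,3,2,7,4,7,2,3,1,4,38] for √369; ℓ=12 ⇒ convergent index 11
i=0: a=19 ⇒ p=19, q=1
i=1: a=4 ⇒ p=77, q=4
i=2: a=1 ⇒ p=96, q=5
…
i=4: a=2 ⇒ p=826, q=43
…
i=6: a=4 ⇒ p=25414, q=1323
…
i=8: a=2 ⇒ p=393504, q=20485
…
i=10: a=1 ⇒ p=1758061, q=91521
i=11: a=4 ⇒ p=8396801, q=437120
→ (8396801, 437120).  Check: 8396801²=70506267033601, 369·437120²=70506267033600, difference 1.
k=2:  x_2 = 8396801·8396801+369·437120·437120 = 141012534067201,  y_2 = 8396801·437120+437120·8396801 = 7340819306240
k=3:  x_3 = 8396801·141012534067201+369·437120·7340819306240 = 2368108374136006451201,  y_3 = 8396801·7340819306240+437120·141012534067201 = 123278797782910239360
k=4:  x_4 = 8396801·2368108374136006451201+369·437120·123278797782910239360 = 39769069528107045198367948801,  y_4 = 8396801·123278797782910239360+437120·2368108374136006451201 = 2070295065004669620717268480

8396801 437120
141012534067201 7340819306240
2368108374136006451201 123278797782910239360
39769069528107045198367948801 2070295065004669620717268480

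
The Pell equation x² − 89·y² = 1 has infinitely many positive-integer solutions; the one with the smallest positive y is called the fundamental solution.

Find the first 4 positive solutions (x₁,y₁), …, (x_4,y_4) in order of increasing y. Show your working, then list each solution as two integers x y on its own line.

500001 53000
500002000001 53000106000
500003000004500001 53000212000159000
500004000010000008000001 53000318000530000212000

d=89: √d = [9; 2,3,3,2,18] (ℓ=5, odd), read p_9/q_9
a_0=9:  p_0=9·1+0=9,  q_0=9·0+1=1
…
a_5=18:  p_5=18·500+217=9217,  q_5=18·53+23=977
…
a_7=3:  p_7=3·18934+9217=66019,  q_7=3·2007+977=6998
a_8=3:  p_8=3·66019+18934=216991,  q_8=3·6998+2007=23001
a_9=2:  p_9=2·216991+66019=500001,  q_9=2·23001+6998=53000
(x₁, y₁) = (500001, 53000);  500001² − 89·53000² = 1 ✓
(x_2, y_2) = (500001·500001 + 89·53000·53000, 500001·53000 + 53000·500001) = (500002000001, 53000106000)
(x_3, y_3) = (500001·500002000001 + 89·53000·53000106000, 500001·53000106000 + 53000·500002000001) = (500003000004500001, 53000212000159000)
(x_4, y_4) = (500001·500003000004500001 + 89·53000·53000212000159000, 500001·53000212000159000 + 53000·500003000004500001) = (500004000010000008000001, 53000318000530000212000)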